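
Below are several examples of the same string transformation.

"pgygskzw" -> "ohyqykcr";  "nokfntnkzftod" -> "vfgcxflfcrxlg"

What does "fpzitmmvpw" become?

oxhraleenh

The pattern: shift every letter 8 places backward in the alphabet (wrapping around), then move the last character to the front.
So "fpzitmmvpw" becomes "oxhraleenh".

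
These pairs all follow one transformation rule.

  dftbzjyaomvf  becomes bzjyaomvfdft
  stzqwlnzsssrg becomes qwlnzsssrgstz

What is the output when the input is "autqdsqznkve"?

qdsqznkveaut

In each case the input is transformed by: move the first 3 characters to the end (rotate left by 3).
Applying that to "autqdsqznkve" gives "qdsqznkveaut".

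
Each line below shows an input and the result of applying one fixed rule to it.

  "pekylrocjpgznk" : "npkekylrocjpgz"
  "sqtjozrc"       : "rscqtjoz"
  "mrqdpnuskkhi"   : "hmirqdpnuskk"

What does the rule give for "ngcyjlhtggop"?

onpgcyjlhtgg

The transformation: swap the first and last characters, then move the last 2 characters to the front (rotate right by 2).
Starting from "ngcyjlhtggop": after the first operation, "pgcyjlhtggon"; after the second, "onpgcyjlhtgg".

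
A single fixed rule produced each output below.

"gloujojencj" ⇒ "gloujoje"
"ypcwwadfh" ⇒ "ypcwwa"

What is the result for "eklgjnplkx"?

Rule — delete the last 3 characters.
Applying that to "eklgjnplkx" gives "eklgjnp".

eklgjnp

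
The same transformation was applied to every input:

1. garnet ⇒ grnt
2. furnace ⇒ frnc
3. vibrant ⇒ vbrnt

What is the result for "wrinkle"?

The pattern: remove every vowel.
So "wrinkle" becomes "wrnkl".

wrnkl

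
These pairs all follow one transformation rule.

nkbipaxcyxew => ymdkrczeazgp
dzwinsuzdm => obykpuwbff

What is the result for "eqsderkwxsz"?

bsufgtmyzug

The rule is to swap the first and last characters, then shift every letter 2 places forward in the alphabet (wrapping around).
On "eqsderkwxsz": the first step gives "zqsderkwxse", and the second then gives "bsufgtmyzug".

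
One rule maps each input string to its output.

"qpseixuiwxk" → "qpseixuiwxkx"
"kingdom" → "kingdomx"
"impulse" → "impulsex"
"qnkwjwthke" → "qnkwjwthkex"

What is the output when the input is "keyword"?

What's happening: append "x".
Doing the same to "keyword": "keywordx".

keywordx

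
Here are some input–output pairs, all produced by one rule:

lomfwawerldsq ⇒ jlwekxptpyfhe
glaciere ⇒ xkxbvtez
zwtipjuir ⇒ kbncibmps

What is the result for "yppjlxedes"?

lxwxqeciir

The rule is to reverse the string, then shift every letter 7 places backward in the alphabet (wrapping around).
"yppjlxedes" → "sedexljppy" → "lxwxqeciir".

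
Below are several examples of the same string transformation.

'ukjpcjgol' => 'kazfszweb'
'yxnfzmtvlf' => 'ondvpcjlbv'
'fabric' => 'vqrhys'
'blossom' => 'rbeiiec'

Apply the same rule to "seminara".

Rule — shift every letter 10 places backward in the alphabet (wrapping around).
For "seminara" the result is "iucydqhq".

iucydqhq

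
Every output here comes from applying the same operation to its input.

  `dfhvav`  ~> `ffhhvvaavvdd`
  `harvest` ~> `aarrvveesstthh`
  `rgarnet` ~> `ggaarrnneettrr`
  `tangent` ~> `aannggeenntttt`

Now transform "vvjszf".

vvjjsszzffvv

The rule is to move the first character to the end, then double every character.
On "vvjszf" that produces "vvjjsszzffvv".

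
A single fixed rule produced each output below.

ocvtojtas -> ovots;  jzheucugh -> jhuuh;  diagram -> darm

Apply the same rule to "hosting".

In each case the input is transformed by: keep every other character starting from the first (positions 1st, 3rd, 5th, ...).
So "hosting" becomes "hsig".

hsig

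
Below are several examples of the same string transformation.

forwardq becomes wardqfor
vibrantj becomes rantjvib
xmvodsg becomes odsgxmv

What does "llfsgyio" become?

sgyiollf

The rule is to move the first 3 characters to the end (rotate left by 3).
For "llfsgyio" the result is "sgyiollf".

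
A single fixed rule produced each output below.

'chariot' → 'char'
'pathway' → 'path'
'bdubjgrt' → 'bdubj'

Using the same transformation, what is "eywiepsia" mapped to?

Rule — delete the last 3 characters.
So "eywiepsia" becomes "eywiep".

eywiep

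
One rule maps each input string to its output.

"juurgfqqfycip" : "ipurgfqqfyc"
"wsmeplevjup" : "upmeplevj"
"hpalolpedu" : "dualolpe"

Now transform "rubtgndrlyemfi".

fibtgndrlyem

In each case the input is transformed by: delete the first 2 characters, then move the last 2 characters to the front (rotate right by 2).
On "rubtgndrlyemfi": the first step gives "btgndrlyemfi", and the second then gives "fibtgndrlyem".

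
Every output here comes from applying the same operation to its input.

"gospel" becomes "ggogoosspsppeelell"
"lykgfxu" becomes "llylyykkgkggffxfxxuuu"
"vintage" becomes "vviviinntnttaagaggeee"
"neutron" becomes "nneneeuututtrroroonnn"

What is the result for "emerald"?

Each output is the input with this applied: repeat every character 3 times, then swap each adjacent pair of characters (1↔2, 3↔4, ...).
For "emerald" the result is "eememmeererraalallddd".

eememmeererraalallddd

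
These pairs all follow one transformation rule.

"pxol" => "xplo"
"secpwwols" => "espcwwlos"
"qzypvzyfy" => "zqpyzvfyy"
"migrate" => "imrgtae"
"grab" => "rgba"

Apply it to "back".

The pattern: swap each adjacent pair of characters (1↔2, 3↔4, ...).
"back" → "abkc".

abkc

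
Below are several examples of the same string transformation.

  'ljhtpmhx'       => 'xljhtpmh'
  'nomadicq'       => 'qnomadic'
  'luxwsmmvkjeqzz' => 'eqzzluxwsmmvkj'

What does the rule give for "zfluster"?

The rule is to move the first 3 characters to the end (rotate left by 3), then swap the front and back halves of the string.
On "zfluster": the first step gives "usterzfl", and the second then gives "rzfluste".

rzfluste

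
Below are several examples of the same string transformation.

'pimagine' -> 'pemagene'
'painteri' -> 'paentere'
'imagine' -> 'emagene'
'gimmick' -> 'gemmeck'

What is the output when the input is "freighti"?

Rule — replace every "i" with "e".
Doing the same to "freighti": "freeghte".

freeghte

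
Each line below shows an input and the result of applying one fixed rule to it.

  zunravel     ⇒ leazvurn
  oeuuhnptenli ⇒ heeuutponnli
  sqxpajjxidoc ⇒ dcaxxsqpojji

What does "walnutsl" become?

llawutsn

The pattern: sort the characters into reverse alphabetical order, then move the last 3 characters to the front (rotate right by 3).
Applying both steps to "walnutsl": "wutsnlla", then "llawutsn".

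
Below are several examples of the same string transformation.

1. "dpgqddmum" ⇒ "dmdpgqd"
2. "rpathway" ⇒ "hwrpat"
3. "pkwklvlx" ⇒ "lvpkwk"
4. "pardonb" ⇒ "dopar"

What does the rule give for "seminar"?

insem

The rule is to delete the last 2 characters, then move the last 2 characters to the front (rotate right by 2).
Doing the same to "seminar": "insem".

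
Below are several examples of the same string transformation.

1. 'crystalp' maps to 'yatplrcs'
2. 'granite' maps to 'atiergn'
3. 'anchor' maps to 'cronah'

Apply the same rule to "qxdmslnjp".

dlsjnpxqm

The rule is to swap each adjacent pair of characters (1↔2, 3↔4, ...), then move the first 3 characters to the end (rotate left by 3).
On "qxdmslnjp": the first step gives "xqmdlsjnp", and the second then gives "dlsjnpxqm".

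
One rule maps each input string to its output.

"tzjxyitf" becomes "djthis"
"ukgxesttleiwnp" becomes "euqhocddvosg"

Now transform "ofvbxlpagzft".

In each case the input is transformed by: shift every letter 10 places forward in the alphabet (wrapping around), then delete the last 2 characters.
Applying that to "ofvbxlpagzft" gives "ypflhvzkqj".

ypflhvzkqj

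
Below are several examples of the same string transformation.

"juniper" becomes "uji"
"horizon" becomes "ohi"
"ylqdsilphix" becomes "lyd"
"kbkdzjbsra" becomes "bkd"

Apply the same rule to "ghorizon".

In each case the input is transformed by: swap each adjacent pair of characters (1↔2, 3↔4, ...), then keep only the first 3 characters.
For "ghorizon" the result is "hgr".

hgr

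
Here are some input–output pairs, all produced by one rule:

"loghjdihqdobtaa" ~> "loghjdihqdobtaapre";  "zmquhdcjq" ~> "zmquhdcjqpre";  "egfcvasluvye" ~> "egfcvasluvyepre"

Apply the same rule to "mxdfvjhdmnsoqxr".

mxdfvjhdmnsoqxrpre

The pattern: append "pre".
For "mxdfvjhdmnsoqxr" the result is "mxdfvjhdmnsoqxrpre".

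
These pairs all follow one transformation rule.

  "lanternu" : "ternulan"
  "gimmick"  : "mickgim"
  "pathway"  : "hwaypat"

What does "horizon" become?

The transformation: move the first 3 characters to the end (rotate left by 3).
"horizon" → "izonhor".

izonhor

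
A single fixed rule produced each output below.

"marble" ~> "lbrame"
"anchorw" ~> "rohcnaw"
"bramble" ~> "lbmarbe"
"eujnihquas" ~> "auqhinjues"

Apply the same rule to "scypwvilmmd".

Rule — reverse the string, then move the first character to the end.
For "scypwvilmmd", step one produces "dmmlivwpycs"; step two turns that into "mmlivwpycsd".

mmlivwpycsd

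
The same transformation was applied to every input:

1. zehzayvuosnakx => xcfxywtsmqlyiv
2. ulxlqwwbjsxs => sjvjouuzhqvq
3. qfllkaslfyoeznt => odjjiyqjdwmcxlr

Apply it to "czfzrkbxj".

axdxpizvh

The pattern: shift every letter 2 places backward in the alphabet (wrapping around).
"czfzrkbxj" → "axdxpizvh".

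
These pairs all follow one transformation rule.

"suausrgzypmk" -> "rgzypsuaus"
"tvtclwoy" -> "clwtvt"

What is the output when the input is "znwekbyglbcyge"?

yglbcyznwekb

In each case the input is transformed by: delete the last 2 characters, then swap the front and back halves of the string.
On "znwekbyglbcyge": the first step gives "znwekbyglbcy", and the second then gives "yglbcyznwekb".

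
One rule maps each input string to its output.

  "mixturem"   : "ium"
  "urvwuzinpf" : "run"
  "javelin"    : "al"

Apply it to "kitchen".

ih

The pattern: keep one character in every 3, starting at position 2 (positions 2nd, 5th, 8th, ...).
Doing the same to "kitchen": "ih".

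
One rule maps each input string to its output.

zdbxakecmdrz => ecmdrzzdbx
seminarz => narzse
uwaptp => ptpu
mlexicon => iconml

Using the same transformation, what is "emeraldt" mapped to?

The transformation: swap the front and back halves of the string, then delete the last 2 characters.
So "emeraldt" becomes "aldtem".

aldtem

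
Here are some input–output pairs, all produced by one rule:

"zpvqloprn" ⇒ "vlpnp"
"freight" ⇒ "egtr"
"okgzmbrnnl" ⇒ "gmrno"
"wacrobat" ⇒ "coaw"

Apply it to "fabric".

bif

Rule — move the first 2 characters to the end (rotate left by 2), then keep every other character starting from the first (positions 1st, 3rd, 5th, ...).
"fabric" → "bricfa" → "bif".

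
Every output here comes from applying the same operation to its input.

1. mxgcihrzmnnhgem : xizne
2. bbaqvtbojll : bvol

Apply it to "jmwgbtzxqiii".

In each case the input is transformed by: keep one character in every 3, starting at position 2 (positions 2nd, 5th, 8th, ...).
So "jmwgbtzxqiii" becomes "mbxi".

mbxi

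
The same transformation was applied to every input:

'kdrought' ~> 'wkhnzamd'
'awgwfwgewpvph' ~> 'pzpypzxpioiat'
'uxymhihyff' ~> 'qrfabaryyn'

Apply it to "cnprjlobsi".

gikcehulbv

Looking at the pairs, the operation is to move the first character to the end, then shift every letter 7 places backward in the alphabet (wrapping around).
Starting from "cnprjlobsi": after the first operation, "nprjlobsic"; after the second, "gikcehulbv".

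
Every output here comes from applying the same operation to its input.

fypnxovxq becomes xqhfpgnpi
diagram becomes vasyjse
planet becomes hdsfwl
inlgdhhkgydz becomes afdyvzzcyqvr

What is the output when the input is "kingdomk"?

The rule is to shift every letter 8 places backward in the alphabet (wrapping around).
On "kingdomk" that produces "cafyvgec".

cafyvgec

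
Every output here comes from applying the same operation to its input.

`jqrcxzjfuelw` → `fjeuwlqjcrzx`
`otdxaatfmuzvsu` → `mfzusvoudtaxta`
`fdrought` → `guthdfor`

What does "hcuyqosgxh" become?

soxghhucqy

Each output is the input with this applied: swap the front and back halves of the string, then swap each adjacent pair of characters (1↔2, 3↔4, ...).
For "hcuyqosgxh" the result is "soxghhucqy".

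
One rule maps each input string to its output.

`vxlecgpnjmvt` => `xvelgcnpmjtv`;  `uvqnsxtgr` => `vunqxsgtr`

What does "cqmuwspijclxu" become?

The pattern: swap each adjacent pair of characters (1↔2, 3↔4, ...).
So "cqmuwspijclxu" becomes "qcumswipcjxlu".

qcumswipcjxlu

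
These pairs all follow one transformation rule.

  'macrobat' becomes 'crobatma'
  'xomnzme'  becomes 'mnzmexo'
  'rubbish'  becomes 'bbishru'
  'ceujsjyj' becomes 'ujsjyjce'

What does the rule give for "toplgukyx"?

The rule is to move the first 2 characters to the end (rotate left by 2).
For "toplgukyx" the result is "plgukyxto".

plgukyxto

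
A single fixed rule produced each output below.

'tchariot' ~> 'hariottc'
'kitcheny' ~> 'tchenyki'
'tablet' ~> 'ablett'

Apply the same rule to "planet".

lanetp

The pattern: swap the front and back halves of the string, then move the last 2 characters to the front (rotate right by 2).
"planet" → "netpla" → "lanetp".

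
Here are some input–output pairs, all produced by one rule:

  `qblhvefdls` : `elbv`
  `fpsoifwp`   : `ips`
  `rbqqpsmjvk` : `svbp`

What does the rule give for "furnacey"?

In each case the input is transformed by: swap the front and back halves of the string, then keep one character in every 3, starting at position 1 (positions 1st, 4th, 7th, ...).
On "furnacey": the first step gives "aceyfurn", and the second then gives "ayr".

ayr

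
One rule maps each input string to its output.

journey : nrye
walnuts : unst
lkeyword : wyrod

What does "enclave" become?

The transformation: delete the first 3 characters, then swap each adjacent pair of characters (1↔2, 3↔4, ...).
Applying both steps to "enclave": "lave", then "alev".

alev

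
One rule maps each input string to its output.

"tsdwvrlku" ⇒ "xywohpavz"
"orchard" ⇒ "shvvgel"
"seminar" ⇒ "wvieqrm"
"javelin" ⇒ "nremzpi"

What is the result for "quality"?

ucyxemp

The transformation: shift every letter 4 places forward in the alphabet (wrapping around), then take characters alternately from the front and the back (1st, last, 2nd, 2nd-last, ...).
On "quality" that produces "ucyxemp".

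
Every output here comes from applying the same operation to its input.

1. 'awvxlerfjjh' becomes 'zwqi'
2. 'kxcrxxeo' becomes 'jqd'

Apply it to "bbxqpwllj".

The rule is to keep one character in every 3, starting at position 1 (positions 1st, 4th, 7th, ...), then shift every letter 1 place backward in the alphabet (wrapping around).
For "bbxqpwllj", step one produces "bql"; step two turns that into "apk".

apk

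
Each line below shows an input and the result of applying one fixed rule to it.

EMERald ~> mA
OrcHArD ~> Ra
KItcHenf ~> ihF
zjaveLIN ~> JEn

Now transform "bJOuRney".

In each case the input is transformed by: keep one character in every 3, starting at position 2 (positions 2nd, 5th, 8th, ...), then flip the case of every letter.
Working it through for "bJOuRney": intermediate "JRy", final "jrY".
(Check on "KItcHenf": → "IHf" → "ihF" ✓)

jrY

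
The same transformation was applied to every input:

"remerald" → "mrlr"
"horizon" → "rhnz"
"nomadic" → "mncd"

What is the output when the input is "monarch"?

nmhr

The rule is to keep every other character starting from the first (positions 1st, 3rd, 5th, ...), then swap each adjacent pair of characters (1↔2, 3↔4, ...).
Starting from "monarch": after the first operation, "mnrh"; after the second, "nmhr".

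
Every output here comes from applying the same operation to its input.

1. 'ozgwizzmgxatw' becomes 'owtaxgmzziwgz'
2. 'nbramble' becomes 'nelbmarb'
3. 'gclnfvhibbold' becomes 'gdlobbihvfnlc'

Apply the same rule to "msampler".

Looking at the pairs, the operation is to move the first character to the end, then reverse the string.
"msampler" → "samplerm" → "mrelpmas".

mrelpmas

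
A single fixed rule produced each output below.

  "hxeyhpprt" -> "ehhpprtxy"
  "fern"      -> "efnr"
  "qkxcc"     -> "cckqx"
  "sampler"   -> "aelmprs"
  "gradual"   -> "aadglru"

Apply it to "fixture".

efirtux

The pattern: sort the characters into alphabetical order.
On "fixture" that produces "efirtux".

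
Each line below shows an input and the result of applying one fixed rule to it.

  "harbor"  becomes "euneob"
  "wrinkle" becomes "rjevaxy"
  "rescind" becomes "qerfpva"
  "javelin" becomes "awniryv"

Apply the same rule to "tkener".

Each output is the input with this applied: shift every letter 13 places forward in the alphabet (wrapping around) — i.e. ROT13, then move the last character to the front.
Starting from "tkener": after the first operation, "gxrare"; after the second, "egxrar".

egxrar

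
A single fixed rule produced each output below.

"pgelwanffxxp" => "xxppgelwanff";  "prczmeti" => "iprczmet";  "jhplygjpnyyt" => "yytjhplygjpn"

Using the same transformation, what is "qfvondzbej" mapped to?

ejqfvondzb

The rule is to swap the front and back halves of the string, then move the first 3 characters to the end (rotate left by 3).
On "qfvondzbej": the first step gives "dzbejqfvon", and the second then gives "ejqfvondzb".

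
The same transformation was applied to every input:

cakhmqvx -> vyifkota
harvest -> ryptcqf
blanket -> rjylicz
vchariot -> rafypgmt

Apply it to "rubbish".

The transformation: swap the first and last characters, then shift every letter 2 places backward in the alphabet (wrapping around).
On "rubbish" that produces "fszzgqp".

fszzgqp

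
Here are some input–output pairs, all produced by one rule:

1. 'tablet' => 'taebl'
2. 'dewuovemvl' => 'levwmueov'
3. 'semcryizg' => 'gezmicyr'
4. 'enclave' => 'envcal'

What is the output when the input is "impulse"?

emsplu

Looking at the pairs, the operation is to take characters alternately from the front and the back (1st, last, 2nd, 2nd-last, ...), then delete the first character.
Applying both steps to "impulse": "iemsplu", then "emsplu".
(Check on "semcryizg": → "sgezmicyr" → "gezmicyr" ✓)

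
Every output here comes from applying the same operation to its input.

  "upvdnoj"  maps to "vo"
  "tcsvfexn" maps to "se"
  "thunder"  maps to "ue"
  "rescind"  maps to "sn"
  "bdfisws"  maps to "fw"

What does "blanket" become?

ae

What's happening: keep one character in every 3, starting at position 3 (positions 3rd, 6th, 9th, ...).
Applying that to "blanket" gives "ae".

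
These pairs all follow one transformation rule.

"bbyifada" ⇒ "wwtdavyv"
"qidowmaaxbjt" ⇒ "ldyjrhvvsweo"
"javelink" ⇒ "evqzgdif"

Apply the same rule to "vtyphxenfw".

What's happening: shift every letter 5 places backward in the alphabet (wrapping around).
Applying that to "vtyphxenfw" gives "qotkcsziar".

qotkcsziar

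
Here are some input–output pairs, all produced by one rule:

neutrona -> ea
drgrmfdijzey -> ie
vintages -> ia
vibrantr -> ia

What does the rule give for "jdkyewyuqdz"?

eu

The transformation: keep one character in every 3, starting at position 2 (positions 2nd, 5th, 8th, ...), then keep only the vowels.
On "jdkyewyuqdz": the first step gives "deuz", and the second then gives "eu".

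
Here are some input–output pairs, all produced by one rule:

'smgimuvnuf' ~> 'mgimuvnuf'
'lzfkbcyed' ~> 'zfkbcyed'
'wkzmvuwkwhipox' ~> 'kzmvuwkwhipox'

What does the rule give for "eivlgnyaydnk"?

In each case the input is transformed by: delete the first character.
Applying that to "eivlgnyaydnk" gives "ivlgnyaydnk".

ivlgnyaydnk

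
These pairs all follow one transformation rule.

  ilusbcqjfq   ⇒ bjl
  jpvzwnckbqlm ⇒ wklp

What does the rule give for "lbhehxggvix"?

Looking at the pairs, the operation is to keep one character in every 3, starting at position 2 (positions 2nd, 5th, 8th, ...), then move the first character to the end.
Applying both steps to "lbhehxggvix": "bhgx", then "hgxb".

hgxb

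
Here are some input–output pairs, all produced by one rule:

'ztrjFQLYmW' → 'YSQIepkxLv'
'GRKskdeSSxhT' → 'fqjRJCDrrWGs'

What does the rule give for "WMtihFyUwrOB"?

In each case the input is transformed by: shift every letter 1 place backward in the alphabet (wrapping around), then flip the case of every letter.
On "WMtihFyUwrOB": the first step gives "VLshgExTvqNA", and the second then gives "vlSHGeXtVQna".

vlSHGeXtVQna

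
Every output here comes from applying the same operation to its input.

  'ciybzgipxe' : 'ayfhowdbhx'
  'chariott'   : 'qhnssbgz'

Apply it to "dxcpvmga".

In each case the input is transformed by: move the first 3 characters to the end (rotate left by 3), then shift every letter 1 place backward in the alphabet (wrapping around).
"dxcpvmga" → "pvmgadxc" → "oulfzcwb".

oulfzcwb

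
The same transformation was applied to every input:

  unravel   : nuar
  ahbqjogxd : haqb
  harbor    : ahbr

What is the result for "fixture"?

In each case the input is transformed by: swap each adjacent pair of characters (1↔2, 3↔4, ...), then keep only the first 4 characters.
On "fixture": the first step gives "iftxrue", and the second then gives "iftx".
(Check on "unravel": → "nuarevl" → "nuar" ✓)

iftx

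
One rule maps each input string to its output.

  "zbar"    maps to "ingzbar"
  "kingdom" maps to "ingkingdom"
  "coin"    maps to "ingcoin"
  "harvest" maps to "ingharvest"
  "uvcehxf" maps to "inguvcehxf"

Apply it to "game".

The pattern: prepend "ing".
Applying that to "game" gives "inggame".

inggame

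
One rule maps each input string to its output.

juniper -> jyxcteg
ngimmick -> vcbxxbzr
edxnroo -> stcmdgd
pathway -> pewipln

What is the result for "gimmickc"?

The pattern: swap each adjacent pair of characters (1↔2, 3↔4, ...), then shift every letter 11 places backward in the alphabet (wrapping around).
For "gimmickc", step one produces "igmmcick"; step two turns that into "xvbbrxrz".

xvbbrxrz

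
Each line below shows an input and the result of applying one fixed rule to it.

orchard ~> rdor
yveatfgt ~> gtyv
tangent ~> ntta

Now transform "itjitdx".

The rule is to move the first 2 characters to the end (rotate left by 2), then keep only the last 4 characters.
For "itjitdx" the result is "dxit".

dxit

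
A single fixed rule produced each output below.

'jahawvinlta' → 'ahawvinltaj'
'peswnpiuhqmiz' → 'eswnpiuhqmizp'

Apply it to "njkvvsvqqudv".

Rule — move the first character to the end.
So "njkvvsvqqudv" becomes "jkvvsvqqudvn".

jkvvsvqqudvn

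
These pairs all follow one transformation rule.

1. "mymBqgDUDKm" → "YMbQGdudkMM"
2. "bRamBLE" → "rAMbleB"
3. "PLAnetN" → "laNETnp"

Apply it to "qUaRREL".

uArrelQ

Each output is the input with this applied: flip the case of every letter, then move the first character to the end.
Starting from "qUaRREL": after the first operation, "QuArrel"; after the second, "uArrelQ".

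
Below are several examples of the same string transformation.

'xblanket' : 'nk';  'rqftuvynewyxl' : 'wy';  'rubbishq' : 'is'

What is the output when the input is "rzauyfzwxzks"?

xz

Each output is the input with this applied: move the last 2 characters to the front (rotate right by 2), then keep only the last 2 characters.
"rzauyfzwxzks" → "xz".
(Check on "rubbishq": → "hqrubbis" → "is" ✓)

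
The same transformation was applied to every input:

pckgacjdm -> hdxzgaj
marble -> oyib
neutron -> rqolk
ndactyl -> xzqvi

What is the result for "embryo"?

yovl

The rule is to shift every letter 3 places backward in the alphabet (wrapping around), then delete the first 2 characters.
Starting from "embryo": after the first operation, "bjyovl"; after the second, "yovl".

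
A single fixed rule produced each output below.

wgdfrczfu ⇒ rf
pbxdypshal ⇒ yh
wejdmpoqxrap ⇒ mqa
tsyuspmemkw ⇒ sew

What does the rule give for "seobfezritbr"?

frb

Looking at the pairs, the operation is to delete the first 2 characters, then keep one character in every 3, starting at position 3 (positions 3rd, 6th, 9th, ...).
"seobfezritbr" → "obfezritbr" → "frb".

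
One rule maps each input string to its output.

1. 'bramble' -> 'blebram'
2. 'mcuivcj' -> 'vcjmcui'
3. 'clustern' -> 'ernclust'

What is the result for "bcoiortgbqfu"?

The rule is to move the last 3 characters to the front (rotate right by 3).
Doing the same to "bcoiortgbqfu": "qfubcoiortgb".

qfubcoiortgb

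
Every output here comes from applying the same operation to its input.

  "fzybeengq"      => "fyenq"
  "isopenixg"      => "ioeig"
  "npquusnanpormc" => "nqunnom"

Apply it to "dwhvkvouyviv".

In each case the input is transformed by: keep every other character starting from the first (positions 1st, 3rd, 5th, ...).
On "dwhvkvouyviv" that produces "dhkoyi".

dhkoyi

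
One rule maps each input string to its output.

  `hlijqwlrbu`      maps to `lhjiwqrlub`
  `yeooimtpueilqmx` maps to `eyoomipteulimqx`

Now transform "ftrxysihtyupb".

Rule — swap each adjacent pair of characters (1↔2, 3↔4, ...).
On "ftrxysihtyupb" that produces "tfxrsyhiytpub".

tfxrsyhiytpub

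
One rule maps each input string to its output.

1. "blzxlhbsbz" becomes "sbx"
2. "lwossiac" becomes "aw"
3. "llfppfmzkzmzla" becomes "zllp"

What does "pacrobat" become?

Rule — swap the front and back halves of the string, then keep one character in every 3, starting at position 3 (positions 3rd, 6th, 9th, ...).
Working it through for "pacrobat": intermediate "obatpacr", final "aa".

aa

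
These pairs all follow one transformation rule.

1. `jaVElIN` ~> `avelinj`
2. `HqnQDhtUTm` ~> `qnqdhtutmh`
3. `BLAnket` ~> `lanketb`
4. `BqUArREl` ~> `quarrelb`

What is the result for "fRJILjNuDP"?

rjiljnudpf

The pattern: move the first character to the end, then convert every letter to lowercase.
Doing the same to "fRJILjNuDP": "rjiljnudpf".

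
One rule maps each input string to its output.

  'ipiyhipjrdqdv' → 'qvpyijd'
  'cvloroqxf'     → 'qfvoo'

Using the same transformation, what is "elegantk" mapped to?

What's happening: move the last 3 characters to the front (rotate right by 3), then keep every other character starting from the first (positions 1st, 3rd, 5th, ...).
On "elegantk": the first step gives "ntkelega", and the second then gives "nklg".

nklg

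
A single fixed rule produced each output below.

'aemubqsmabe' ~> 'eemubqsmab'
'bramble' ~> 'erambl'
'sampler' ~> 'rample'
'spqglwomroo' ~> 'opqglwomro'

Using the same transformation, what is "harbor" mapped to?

rarbo

Looking at the pairs, the operation is to delete the first character, then move the last character to the front.
Applying both steps to "harbor": "arbor", then "rarbo".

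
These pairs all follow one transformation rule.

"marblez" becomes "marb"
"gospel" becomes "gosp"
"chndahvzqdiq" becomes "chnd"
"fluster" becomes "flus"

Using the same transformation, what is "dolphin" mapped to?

What's happening: keep only the first 4 characters.
Doing the same to "dolphin": "dolp".

dolp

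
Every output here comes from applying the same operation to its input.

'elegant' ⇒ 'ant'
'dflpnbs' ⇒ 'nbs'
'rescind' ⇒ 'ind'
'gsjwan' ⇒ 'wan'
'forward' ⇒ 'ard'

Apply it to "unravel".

Each output is the input with this applied: keep only the last 3 characters.
"unravel" → "vel".

vel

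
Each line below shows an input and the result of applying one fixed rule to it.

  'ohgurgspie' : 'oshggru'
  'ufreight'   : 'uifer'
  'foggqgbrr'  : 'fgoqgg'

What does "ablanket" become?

anbal

In each case the input is transformed by: delete the last 3 characters, then take characters alternately from the front and the back (1st, last, 2nd, 2nd-last, ...).
Starting from "ablanket": after the first operation, "ablan"; after the second, "anbal".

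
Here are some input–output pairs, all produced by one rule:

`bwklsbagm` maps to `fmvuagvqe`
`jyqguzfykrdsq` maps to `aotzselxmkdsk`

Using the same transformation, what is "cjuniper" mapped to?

hcjylwdo

What's happening: shift every letter 6 places backward in the alphabet (wrapping around), then move the first 3 characters to the end (rotate left by 3).
On "cjuniper": the first step gives "wdohcjyl", and the second then gives "hcjylwdo".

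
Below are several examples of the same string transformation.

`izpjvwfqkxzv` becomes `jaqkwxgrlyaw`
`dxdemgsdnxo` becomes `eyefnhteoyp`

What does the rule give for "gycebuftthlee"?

In each case the input is transformed by: shift every letter 1 place forward in the alphabet (wrapping around).
Doing the same to "gycebuftthlee": "hzdfcvguuimff".

hzdfcvguuimff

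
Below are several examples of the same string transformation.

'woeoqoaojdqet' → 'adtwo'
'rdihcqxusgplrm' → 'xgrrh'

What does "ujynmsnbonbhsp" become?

nnsun

Looking at the pairs, the operation is to keep one character in every 3, starting at position 1 (positions 1st, 4th, 7th, ...), then move the last 3 characters to the front (rotate right by 3).
Working it through for "ujynmsnbonbhsp": intermediate "unnns", final "nnsun".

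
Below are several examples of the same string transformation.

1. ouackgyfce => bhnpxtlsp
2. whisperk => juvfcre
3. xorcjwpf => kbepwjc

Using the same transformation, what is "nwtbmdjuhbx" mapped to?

Each output is the input with this applied: delete the last character, then shift every letter 13 places forward in the alphabet (wrapping around) — i.e. ROT13.
Starting from "nwtbmdjuhbx": after the first operation, "nwtbmdjuhb"; after the second, "ajgozqwhuo".

ajgozqwhuo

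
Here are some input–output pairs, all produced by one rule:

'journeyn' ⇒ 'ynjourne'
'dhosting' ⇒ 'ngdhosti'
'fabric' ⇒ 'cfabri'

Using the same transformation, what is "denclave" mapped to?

vedencla

The transformation: move the first 2 characters to the end (rotate left by 2), then swap the front and back halves of the string.
On "denclave" that produces "vedencla".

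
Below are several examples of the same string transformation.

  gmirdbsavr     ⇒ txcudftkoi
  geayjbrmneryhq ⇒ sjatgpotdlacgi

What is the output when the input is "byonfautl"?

nvwchpqad

Each output is the input with this applied: reverse the string, then shift every letter 2 places forward in the alphabet (wrapping around).
For "byonfautl" the result is "nvwchpqad".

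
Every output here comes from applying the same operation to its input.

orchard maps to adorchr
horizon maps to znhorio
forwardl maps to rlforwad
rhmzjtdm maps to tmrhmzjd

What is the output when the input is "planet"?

Rule — move the last 2 characters to the front (rotate right by 2), then swap the first and last characters.
Starting from "planet": after the first operation, "etplan"; after the second, "ntplae".

ntplae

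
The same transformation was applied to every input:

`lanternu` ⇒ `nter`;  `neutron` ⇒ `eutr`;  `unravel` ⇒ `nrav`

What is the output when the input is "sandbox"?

The pattern: move the last 2 characters to the front (rotate right by 2), then keep only the last 4 characters.
Applying both steps to "sandbox": "oxsandb", then "andb".

andb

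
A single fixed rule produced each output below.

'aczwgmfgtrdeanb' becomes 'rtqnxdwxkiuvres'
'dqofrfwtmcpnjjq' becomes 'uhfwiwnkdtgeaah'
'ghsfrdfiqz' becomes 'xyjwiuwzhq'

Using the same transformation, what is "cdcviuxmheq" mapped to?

The rule is to shift every letter 9 places backward in the alphabet (wrapping around).
On "cdcviuxmheq" that produces "tutmzlodyvh".

tutmzlodyvh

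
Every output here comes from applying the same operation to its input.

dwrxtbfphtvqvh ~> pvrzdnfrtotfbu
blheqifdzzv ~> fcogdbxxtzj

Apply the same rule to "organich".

The pattern: shift every letter 2 places backward in the alphabet (wrapping around), then move the first 2 characters to the end (rotate left by 2).
"organich" → "mpeylgaf" → "eylgafmp".

eylgafmp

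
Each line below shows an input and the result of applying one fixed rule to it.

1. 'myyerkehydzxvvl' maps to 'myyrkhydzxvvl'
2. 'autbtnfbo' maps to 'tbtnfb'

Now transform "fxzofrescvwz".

The rule is to remove every vowel.
For "fxzofrescvwz" the result is "fxzfrscvwz".

fxzfrscvwz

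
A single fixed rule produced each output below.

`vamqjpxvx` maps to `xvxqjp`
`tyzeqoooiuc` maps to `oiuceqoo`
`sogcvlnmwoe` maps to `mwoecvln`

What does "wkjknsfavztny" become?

vztnyknsfa

The transformation: delete the first 3 characters, then swap the front and back halves of the string.
For "wkjknsfavztny", step one produces "knsfavztny"; step two turns that into "vztnyknsfa".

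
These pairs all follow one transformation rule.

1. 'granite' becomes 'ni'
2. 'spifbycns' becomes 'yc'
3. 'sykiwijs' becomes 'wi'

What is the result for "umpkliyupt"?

yu

Each output is the input with this applied: move the last 2 characters to the front (rotate right by 2), then keep only the last 2 characters.
Starting from "umpkliyupt": after the first operation, "ptumpkliyu"; after the second, "yu".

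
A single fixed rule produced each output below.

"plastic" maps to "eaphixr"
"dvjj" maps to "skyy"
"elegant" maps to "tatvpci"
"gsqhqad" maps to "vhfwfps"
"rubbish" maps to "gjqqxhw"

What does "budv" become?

qjsk

The pattern: shift every letter 11 places backward in the alphabet (wrapping around).
"budv" → "qjsk".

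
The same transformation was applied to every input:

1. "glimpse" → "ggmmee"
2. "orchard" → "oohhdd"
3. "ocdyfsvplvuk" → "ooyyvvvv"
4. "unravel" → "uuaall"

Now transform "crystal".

ccssll

In each case the input is transformed by: keep one character in every 3, starting at position 1 (positions 1st, 4th, 7th, ...), then double every character.
For "crystal", step one produces "csl"; step two turns that into "ccssll".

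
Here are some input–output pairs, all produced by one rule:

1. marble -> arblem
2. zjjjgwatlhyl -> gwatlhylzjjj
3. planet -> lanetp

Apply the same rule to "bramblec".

Rule — swap the front and back halves of the string, then move the last 2 characters to the front (rotate right by 2).
"bramblec" → "blecbram" → "amblecbr".

amblecbr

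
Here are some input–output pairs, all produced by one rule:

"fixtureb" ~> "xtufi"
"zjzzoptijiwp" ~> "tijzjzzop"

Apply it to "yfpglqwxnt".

lqwyfpg

The pattern: delete the last 3 characters, then move the last 3 characters to the front (rotate right by 3).
Working it through for "yfpglqwxnt": intermediate "yfpglqw", final "lqwyfpg".
(Check on "fixtureb": → "fixtu" → "xtufi" ✓)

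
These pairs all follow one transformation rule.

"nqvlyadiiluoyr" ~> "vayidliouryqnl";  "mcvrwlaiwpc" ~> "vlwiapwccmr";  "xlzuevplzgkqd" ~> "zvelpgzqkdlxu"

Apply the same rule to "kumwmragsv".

mrmgavsukw

The rule is to swap each adjacent pair of characters (1↔2, 3↔4, ...), then move the first 3 characters to the end (rotate left by 3).
"kumwmragsv" → "mrmgavsukw".
(Check on "nqvlyadiiluoyr": → "qnlvayidlioury" → "vayidliouryqnl" ✓)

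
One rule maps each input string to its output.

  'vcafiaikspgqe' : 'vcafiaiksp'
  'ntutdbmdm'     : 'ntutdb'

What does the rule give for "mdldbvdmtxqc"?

mdldbvdmt

The pattern: delete the last 3 characters.
Doing the same to "mdldbvdmtxqc": "mdldbvdmt".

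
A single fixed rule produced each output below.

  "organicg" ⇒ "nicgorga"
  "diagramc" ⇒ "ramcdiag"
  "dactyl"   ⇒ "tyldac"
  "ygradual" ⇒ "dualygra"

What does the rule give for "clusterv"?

tervclus

Looking at the pairs, the operation is to swap the front and back halves of the string.
Applying that to "clusterv" gives "tervclus".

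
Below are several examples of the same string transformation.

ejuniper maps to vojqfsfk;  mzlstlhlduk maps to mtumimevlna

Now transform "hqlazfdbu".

mbagecvir

In each case the input is transformed by: move the first 2 characters to the end (rotate left by 2), then shift every letter 1 place forward in the alphabet (wrapping around).
Working it through for "hqlazfdbu": intermediate "lazfdbuhq", final "mbagecvir".
(Check on "mzlstlhlduk": → "lstlhldukmz" → "mtumimevlna" ✓)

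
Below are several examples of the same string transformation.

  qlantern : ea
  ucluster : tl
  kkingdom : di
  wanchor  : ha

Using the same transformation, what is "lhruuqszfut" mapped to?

fqr

The transformation: reverse the string, then keep one character in every 3, starting at position 3 (positions 3rd, 6th, 9th, ...).
"lhruuqszfut" → "tufzsquurhl" → "fqr".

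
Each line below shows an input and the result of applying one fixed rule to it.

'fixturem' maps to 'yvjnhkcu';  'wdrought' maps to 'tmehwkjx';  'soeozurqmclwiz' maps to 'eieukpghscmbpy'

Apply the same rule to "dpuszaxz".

Looking at the pairs, the operation is to swap each adjacent pair of characters (1↔2, 3↔4, ...), then shift every letter 10 places backward in the alphabet (wrapping around).
Starting from "dpuszaxz": after the first operation, "pdsuazzx"; after the second, "ftikqppn".
(Check on "wdrought": → "dworguth" → "tmehwkjx" ✓)

ftikqppn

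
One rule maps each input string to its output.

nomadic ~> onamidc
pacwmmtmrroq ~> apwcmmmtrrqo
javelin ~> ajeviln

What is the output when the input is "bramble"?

rbmalbe

The transformation: swap each adjacent pair of characters (1↔2, 3↔4, ...).
So "bramble" becomes "rbmalbe".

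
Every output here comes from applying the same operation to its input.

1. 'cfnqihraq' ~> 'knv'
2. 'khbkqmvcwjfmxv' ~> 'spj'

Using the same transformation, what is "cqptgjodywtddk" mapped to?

What's happening: shift every letter 8 places forward in the alphabet (wrapping around), then keep only the first 3 characters.
On "cqptgjodywtddk" that produces "kyx".

kyx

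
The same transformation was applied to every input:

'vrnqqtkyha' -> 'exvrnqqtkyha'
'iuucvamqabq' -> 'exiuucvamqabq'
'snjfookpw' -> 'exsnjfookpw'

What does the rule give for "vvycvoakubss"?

exvvycvoakubss

Each output is the input with this applied: prepend "ex".
For "vvycvoakubss" the result is "exvvycvoakubss".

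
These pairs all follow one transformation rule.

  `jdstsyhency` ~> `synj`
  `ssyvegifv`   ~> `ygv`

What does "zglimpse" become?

Looking at the pairs, the operation is to move the first 2 characters to the end (rotate left by 2), then keep one character in every 3, starting at position 1 (positions 1st, 4th, 7th, ...).
Starting from "zglimpse": after the first operation, "limpsezg"; after the second, "lpz".

lpz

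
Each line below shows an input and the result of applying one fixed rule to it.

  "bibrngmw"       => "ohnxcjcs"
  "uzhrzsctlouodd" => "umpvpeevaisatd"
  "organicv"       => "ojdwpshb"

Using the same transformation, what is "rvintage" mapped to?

The rule is to shift every letter 1 place forward in the alphabet (wrapping around), then swap the front and back halves of the string.
For "rvintage", step one produces "swjoubhf"; step two turns that into "ubhfswjo".

ubhfswjo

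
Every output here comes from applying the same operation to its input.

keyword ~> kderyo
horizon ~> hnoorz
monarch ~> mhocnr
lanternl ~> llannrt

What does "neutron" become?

The pattern: take characters alternately from the front and the back (1st, last, 2nd, 2nd-last, ...), then delete the last character.
"neutron" → "nneourt" → "nneour".

nneour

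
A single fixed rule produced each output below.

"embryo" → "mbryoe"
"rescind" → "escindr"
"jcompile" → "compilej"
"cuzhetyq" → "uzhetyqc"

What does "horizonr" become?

orizonrh

The pattern: move the first character to the end.
Doing the same to "horizonr": "orizonrh".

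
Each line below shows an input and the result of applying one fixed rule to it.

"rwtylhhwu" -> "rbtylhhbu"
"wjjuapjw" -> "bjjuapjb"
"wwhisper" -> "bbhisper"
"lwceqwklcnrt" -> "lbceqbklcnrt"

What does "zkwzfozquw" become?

zkbzfozqub

Looking at the pairs, the operation is to replace every "w" with "b".
"zkwzfozquw" → "zkbzfozqub".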